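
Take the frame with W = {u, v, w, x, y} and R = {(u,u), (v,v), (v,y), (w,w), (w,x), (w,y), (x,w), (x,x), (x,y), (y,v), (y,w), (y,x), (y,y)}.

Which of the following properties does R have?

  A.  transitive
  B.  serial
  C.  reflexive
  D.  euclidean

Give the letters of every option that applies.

B, C

(A) not transitive: v R y and y R w but not v R w.
(B) serial: every world has an R-successor.
(C) reflexive: each world relates to itself.
(D) not euclidean: y R v and y R w but not v R w.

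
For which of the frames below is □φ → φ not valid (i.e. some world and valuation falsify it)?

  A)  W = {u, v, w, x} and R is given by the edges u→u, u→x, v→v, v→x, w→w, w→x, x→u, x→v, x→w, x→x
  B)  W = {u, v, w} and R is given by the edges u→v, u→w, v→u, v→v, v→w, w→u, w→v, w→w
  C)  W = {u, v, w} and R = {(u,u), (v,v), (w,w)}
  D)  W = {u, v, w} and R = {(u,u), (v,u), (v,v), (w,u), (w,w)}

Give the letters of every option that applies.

The schema □φ → φ is axiom T; it is valid on a frame iff R is reflexive.
(A) R is reflexive (each world relates to itself), so the schema is valid here.
(B) R is not reflexive (not u R u), so the schema fails here.
(C) R is reflexive (each world relates to itself), so the schema is valid here.
(D) R is reflexive (each world relates to itself), so the schema is valid here.

B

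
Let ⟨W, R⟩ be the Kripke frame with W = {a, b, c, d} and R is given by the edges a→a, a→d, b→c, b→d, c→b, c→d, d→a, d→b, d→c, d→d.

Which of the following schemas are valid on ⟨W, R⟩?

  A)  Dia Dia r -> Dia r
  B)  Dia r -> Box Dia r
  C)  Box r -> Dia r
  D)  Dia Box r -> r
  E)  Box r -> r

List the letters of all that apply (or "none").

C, D

R is not reflexive: not b R b.
R is symmetric: every R-edge is matched by its reverse.
R is not transitive: a R d and d R b but not a R b.
R is not euclidean: d R a and d R b but not a R b.
R is serial: every world has an R-successor.
(A) Dia Dia r -> Dia r is the dual of axiom 4; it is valid on a frame exactly when R is transitive. R is not transitive, so not valid.
(B) Dia r -> Box Dia r is axiom 5; it is valid on a frame exactly when R is euclidean. R is not euclidean, so not valid.
(C) Box r -> Dia r (axiom D) characterises the serial frames. R is serial — valid.
(D) Dia Box r -> r (the dual of axiom B) characterises the symmetric frames. R is symmetric — valid.
(E) Box r -> r is axiom T; it is valid on a frame exactly when R is reflexive. R is not reflexive, so not valid.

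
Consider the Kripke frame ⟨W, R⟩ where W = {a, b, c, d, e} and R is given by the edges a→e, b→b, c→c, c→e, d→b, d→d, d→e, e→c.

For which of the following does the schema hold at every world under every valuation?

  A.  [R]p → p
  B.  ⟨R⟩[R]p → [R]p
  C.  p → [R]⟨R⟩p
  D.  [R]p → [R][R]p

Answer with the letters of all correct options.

R is not reflexive: not a R a.
R is not symmetric: a R e but not e R a.
R is not transitive: a R e and e R c but not a R c.
R is not euclidean: d R b and d R d but not b R d.
(A) [R]p → p is axiom T, which corresponds to reflexivity. R is not reflexive — not valid.
(B) ⟨R⟩[R]p → [R]p is the dual of axiom 5; it is valid on a frame exactly when R is euclidean. R is not euclidean, so not valid.
(C) p → [R]⟨R⟩p is axiom B; it is valid on a frame exactly when R is symmetric. R is not symmetric, so not valid.
(D) axiom 4: valid iff R is transitive. R is not transitive — not valid.

none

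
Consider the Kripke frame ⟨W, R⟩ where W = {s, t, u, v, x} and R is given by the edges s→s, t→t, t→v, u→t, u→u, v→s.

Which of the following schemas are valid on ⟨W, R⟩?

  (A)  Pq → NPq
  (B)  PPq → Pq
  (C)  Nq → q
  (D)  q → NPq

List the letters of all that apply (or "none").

none

R is not reflexive: not v R v.
R is not symmetric: t R v but not v R t.
R is not transitive: t R v and v R s but not t R s.
R is not euclidean: t R v and t R t but not v R t.
(A) Pq → NPq is axiom 5; it is valid on a frame exactly when R is euclidean. R is not euclidean, so not valid.
(B) PPq → Pq (the dual of axiom 4) characterises the transitive frames. R is not transitive — not valid.
(C) Nq → q is axiom T, which corresponds to reflexivity. R is not reflexive — not valid.
(D) axiom B: valid iff R is symmetric. R is not symmetric — not valid.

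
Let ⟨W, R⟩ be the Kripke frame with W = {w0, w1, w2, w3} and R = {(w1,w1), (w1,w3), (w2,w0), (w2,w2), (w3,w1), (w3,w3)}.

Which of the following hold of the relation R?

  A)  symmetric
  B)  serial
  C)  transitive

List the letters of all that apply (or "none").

(A) not symmetric: w2 R w0 but not w0 R w2.
(B) not serial: w0 has no R-successor.
(C) transitive: R is closed under composition.

C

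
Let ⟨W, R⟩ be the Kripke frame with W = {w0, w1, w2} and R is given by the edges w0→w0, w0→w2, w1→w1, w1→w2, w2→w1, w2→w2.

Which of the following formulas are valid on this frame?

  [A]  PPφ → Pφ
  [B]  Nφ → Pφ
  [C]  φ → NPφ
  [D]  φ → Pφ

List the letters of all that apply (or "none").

R is reflexive: each world relates to itself.
R is not symmetric: w0 R w2 but not w2 R w0.
R is not transitive: w0 R w2 and w2 R w1 but not w0 R w1.
R is serial: every world has an R-successor.
(A) the dual of axiom 4: valid iff R is transitive. R is not transitive — not valid.
(B) axiom D: valid iff R is serial. R is serial — valid.
(C) φ → NPφ is axiom B, which corresponds to symmetry. R is not symmetric — not valid.
(D) φ → Pφ is the dual of axiom T, which corresponds to reflexivity. R is reflexive — valid.

B, D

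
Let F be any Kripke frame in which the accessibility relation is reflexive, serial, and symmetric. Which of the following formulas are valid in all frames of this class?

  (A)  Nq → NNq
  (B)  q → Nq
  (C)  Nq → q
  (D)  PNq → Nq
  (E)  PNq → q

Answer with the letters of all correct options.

(A) Nq → NNq is axiom 4, which corresponds to transitivity. Such an R need not be transitive — not valid.
(B) q → Nq (equivalent to ◇p→p) corresponds to R being a subset of the identity. Such an R need not be a subset of the identity, so not valid.
(C) Nq → q is axiom T, which corresponds to reflexivity. Every such R is reflexive — valid.
(D) PNq → Nq (the dual of axiom 5) characterises the euclidean frames. Such an R need not be euclidean — not valid.
(E) PNq → q (the dual of axiom B) characterises the symmetric frames. Every such R is symmetric — valid.

C, E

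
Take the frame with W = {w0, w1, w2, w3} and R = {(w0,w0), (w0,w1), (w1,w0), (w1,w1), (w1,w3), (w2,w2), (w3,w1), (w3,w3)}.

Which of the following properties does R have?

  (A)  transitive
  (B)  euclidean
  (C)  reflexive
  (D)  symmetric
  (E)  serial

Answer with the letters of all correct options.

C, D, E

(A) not transitive: w0 R w1 and w1 R w3 but not w0 R w3.
(B) not euclidean: w1 R w0 and w1 R w3 but not w0 R w3.
(C) reflexive: each world relates to itself.
(D) symmetric: every R-edge is matched by its reverse.
(E) serial: every world has an R-successor.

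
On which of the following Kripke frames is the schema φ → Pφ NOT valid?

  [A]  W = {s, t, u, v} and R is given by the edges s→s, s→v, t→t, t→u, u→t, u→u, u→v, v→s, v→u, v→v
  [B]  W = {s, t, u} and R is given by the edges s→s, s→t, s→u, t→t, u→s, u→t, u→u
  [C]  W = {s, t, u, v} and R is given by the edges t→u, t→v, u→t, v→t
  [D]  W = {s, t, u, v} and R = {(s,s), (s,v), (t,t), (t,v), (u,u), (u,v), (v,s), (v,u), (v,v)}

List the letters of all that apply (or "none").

C

The schema φ → Pφ is the dual of axiom T; it is valid on a frame iff R is reflexive.
(A) R is reflexive (each world relates to itself), so the schema is valid here.
(B) R is reflexive (each world relates to itself), so the schema is valid here.
(C) R is not reflexive (not s R s), so the schema fails here.
(D) R is reflexive (each world relates to itself), so the schema is valid here.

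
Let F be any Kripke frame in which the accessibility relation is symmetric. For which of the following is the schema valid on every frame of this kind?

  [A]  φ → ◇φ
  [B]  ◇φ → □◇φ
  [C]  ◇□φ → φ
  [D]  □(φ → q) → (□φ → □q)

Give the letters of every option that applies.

C, D

(A) φ → ◇φ is the dual of axiom T, which corresponds to reflexivity. Such an R need not be reflexive — not valid.
(B) axiom 5: valid iff R is euclidean. Such an R need not be euclidean — not valid.
(C) the dual of axiom B: valid iff R is symmetric. Every such R is symmetric — valid.
(D) □(φ → q) → (□φ → □q) is the K axiom; it holds on all frames — valid.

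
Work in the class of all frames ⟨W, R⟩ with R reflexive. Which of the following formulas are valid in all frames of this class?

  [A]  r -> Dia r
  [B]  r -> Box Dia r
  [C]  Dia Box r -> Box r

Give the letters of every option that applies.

A

A reflexive relation is serial.
(A) r -> Dia r is the dual of axiom T; it is valid on a frame exactly when R is reflexive. Every such R is reflexive, so valid.
(B) r -> Box Dia r is axiom B, which corresponds to symmetry. Such an R need not be symmetric — not valid.
(C) Dia Box r -> Box r (the dual of axiom 5) characterises the euclidean frames. Such an R need not be euclidean — not valid.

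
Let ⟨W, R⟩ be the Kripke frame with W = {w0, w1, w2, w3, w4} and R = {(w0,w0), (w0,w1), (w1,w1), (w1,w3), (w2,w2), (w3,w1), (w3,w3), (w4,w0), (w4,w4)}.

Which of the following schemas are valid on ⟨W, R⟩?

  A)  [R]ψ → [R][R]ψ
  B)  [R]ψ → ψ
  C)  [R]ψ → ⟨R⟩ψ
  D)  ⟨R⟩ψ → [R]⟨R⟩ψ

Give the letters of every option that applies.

R is reflexive: each world relates to itself.
R is not transitive: w0 R w1 and w1 R w3 but not w0 R w3.
R is not euclidean: w0 R w1 and w0 R w0 but not w1 R w0.
R is serial: every world has an R-successor.
(A) [R]ψ → [R][R]ψ is axiom 4; it is valid on a frame exactly when R is transitive. R is not transitive, so not valid.
(B) [R]ψ → ψ is axiom T, which corresponds to reflexivity. R is reflexive — valid.
(C) [R]ψ → ⟨R⟩ψ is axiom D; it is valid on a frame exactly when R is serial. R is serial, so valid.
(D) axiom 5: valid iff R is euclidean. R is not euclidean — not valid.

B, C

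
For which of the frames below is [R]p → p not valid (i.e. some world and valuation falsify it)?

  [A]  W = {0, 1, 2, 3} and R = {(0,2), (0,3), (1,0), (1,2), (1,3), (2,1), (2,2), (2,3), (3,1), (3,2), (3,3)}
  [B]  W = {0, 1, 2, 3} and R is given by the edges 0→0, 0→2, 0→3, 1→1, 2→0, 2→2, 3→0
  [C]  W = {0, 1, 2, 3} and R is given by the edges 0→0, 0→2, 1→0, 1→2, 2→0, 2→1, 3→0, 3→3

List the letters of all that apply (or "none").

A, B, C

The schema [R]p → p is axiom T; it is valid on a frame iff R is reflexive.
(A) R is not reflexive (not 0 R 0), so the schema fails here.
(B) R is not reflexive (not 3 R 3), so the schema fails here.
(C) R is not reflexive (not 1 R 1), so the schema fails here.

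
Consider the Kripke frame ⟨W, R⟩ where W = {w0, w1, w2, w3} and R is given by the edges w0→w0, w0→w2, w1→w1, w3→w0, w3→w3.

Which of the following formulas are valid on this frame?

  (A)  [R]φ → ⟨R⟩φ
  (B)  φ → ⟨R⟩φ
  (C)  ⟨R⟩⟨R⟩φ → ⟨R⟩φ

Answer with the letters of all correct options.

R is not reflexive: not w2 R w2.
R is not transitive: w3 R w0 and w0 R w2 but not w3 R w2.
R is not serial: w2 has no R-successor.
(A) [R]φ → ⟨R⟩φ is axiom D; it is valid on a frame exactly when R is serial. R is not serial, so not valid.
(B) φ → ⟨R⟩φ is the dual of axiom T; it is valid on a frame exactly when R is reflexive. R is not reflexive, so not valid.
(C) ⟨R⟩⟨R⟩φ → ⟨R⟩φ is the dual of axiom 4, which corresponds to transitivity. R is not transitive — not valid.

none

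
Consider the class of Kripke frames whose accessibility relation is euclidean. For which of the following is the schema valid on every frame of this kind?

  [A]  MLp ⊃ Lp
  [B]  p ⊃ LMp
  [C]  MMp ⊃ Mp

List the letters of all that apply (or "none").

A

(A) MLp ⊃ Lp is the dual of axiom 5, which corresponds to the euclidean property. Every such R is euclidean — valid.
(B) axiom B: valid iff R is symmetric. Such an R need not be symmetric — not valid.
(C) MMp ⊃ Mp is the dual of axiom 4; it is valid on a frame exactly when R is transitive. Such an R need not be transitive, so not valid.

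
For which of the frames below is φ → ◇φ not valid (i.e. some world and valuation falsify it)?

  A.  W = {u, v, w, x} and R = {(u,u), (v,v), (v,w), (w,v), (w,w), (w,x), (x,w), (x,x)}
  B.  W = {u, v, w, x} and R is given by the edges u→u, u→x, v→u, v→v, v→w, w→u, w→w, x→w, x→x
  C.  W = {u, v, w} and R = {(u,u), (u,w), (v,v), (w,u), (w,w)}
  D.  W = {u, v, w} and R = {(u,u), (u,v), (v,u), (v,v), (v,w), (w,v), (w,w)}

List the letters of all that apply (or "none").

none

The schema φ → ◇φ is the dual of axiom T; it is valid on a frame iff R is reflexive.
(A) R is reflexive (each world relates to itself), so the schema is valid here.
(B) R is reflexive (each world relates to itself), so the schema is valid here.
(C) R is reflexive (each world relates to itself), so the schema is valid here.
(D) R is reflexive (each world relates to itself), so the schema is valid here.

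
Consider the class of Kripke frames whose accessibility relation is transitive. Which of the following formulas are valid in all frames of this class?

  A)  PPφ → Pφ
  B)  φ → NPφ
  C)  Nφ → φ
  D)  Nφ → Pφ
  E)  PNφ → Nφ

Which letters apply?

A

(A) PPφ → Pφ is the dual of axiom 4; it is valid on a frame exactly when R is transitive. Every such R is transitive, so valid.
(B) φ → NPφ is axiom B, which corresponds to symmetry. Such an R need not be symmetric — not valid.
(C) axiom T: valid iff R is reflexive. Such an R need not be reflexive — not valid.
(D) axiom D: valid iff R is serial. Such an R need not be serial — not valid.
(E) PNφ → Nφ (the dual of axiom 5) characterises the euclidean frames. Such an R need not be euclidean — not valid.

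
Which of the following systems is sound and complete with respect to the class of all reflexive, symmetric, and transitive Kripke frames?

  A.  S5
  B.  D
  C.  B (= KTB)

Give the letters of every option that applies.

A

(A) S5 is determined by exactly this class.
(B) D is determined by the class of serial frames.
(C) B (= KTB) is determined by the class of reflexive and symmetric frames.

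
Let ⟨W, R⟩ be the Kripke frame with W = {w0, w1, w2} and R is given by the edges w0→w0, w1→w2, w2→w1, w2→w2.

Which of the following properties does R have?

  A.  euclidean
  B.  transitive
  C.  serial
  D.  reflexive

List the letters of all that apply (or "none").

C

(A) not euclidean: w2 R w1 and w2 R w1 but not w1 R w1.
(B) not transitive: w1 R w2 and w2 R w1 but not w1 R w1.
(C) serial: every world has an R-successor.
(D) not reflexive: not w1 R w1.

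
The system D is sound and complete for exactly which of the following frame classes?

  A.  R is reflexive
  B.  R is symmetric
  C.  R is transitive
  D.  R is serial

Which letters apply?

D

(A) this class determines T (= KT), not D.
(B) this class determines KB, not D.
(C) this class determines K4, not D.
(D) D is sound and complete for exactly this class.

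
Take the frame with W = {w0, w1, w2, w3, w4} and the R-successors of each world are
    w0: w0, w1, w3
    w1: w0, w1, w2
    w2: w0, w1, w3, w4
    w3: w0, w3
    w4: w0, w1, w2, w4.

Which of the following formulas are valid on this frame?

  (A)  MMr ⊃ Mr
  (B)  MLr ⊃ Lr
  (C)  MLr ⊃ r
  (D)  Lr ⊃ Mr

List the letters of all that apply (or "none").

R is not symmetric: w2 R w0 but not w0 R w2.
R is not transitive: w0 R w1 and w1 R w2 but not w0 R w2.
R is not euclidean: w0 R w1 and w0 R w3 but not w1 R w3.
R is serial: every world has an R-successor.
(A) the dual of axiom 4: valid iff R is transitive. R is not transitive — not valid.
(B) MLr ⊃ Lr is the dual of axiom 5; it is valid on a frame exactly when R is euclidean. R is not euclidean, so not valid.
(C) MLr ⊃ r is the dual of axiom B; it is valid on a frame exactly when R is symmetric. R is not symmetric, so not valid.
(D) Lr ⊃ Mr (axiom D) characterises the serial frames. R is serial — valid.

D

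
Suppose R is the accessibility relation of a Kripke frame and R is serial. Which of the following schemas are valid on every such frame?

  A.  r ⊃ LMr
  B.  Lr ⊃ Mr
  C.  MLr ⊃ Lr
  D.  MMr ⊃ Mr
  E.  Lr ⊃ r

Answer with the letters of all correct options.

(A) r ⊃ LMr is axiom B, which corresponds to symmetry. Such an R need not be symmetric — not valid.
(B) Lr ⊃ Mr is axiom D; it is valid on a frame exactly when R is serial. Every such R is serial, so valid.
(C) MLr ⊃ Lr is the dual of axiom 5; it is valid on a frame exactly when R is euclidean. Such an R need not be euclidean, so not valid.
(D) the dual of axiom 4: valid iff R is transitive. Such an R need not be transitive — not valid.
(E) Lr ⊃ r is axiom T, which corresponds to reflexivity. Such an R need not be reflexive — not valid.

B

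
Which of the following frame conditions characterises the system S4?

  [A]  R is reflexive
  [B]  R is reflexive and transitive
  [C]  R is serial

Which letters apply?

(A) this class determines T (= KT), not S4.
(B) S4 is sound and complete for exactly this class.
(C) this class determines D, not S4.

B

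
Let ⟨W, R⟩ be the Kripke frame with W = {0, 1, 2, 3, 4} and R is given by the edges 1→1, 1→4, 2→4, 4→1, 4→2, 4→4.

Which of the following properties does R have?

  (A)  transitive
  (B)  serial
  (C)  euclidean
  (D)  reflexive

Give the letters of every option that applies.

(A) not transitive: 1 R 4 and 4 R 2 but not 1 R 2.
(B) not serial: 0 has no R-successor.
(C) not euclidean: 4 R 1 and 4 R 2 but not 1 R 2.
(D) not reflexive: not 0 R 0.

none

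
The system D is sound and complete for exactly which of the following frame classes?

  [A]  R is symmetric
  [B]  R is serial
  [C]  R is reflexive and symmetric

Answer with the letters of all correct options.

B

(A) this class determines KB, not D.
(B) D is sound and complete for exactly this class.
(C) this class determines B (= KTB), not D.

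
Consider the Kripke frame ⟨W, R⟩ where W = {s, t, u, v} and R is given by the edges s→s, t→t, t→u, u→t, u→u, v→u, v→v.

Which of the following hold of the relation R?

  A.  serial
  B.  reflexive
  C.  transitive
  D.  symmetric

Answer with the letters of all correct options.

A, B

(A) serial: every world has an R-successor.
(B) reflexive: each world relates to itself.
(C) not transitive: v R u and u R t but not v R t.
(D) not symmetric: v R u but not u R v.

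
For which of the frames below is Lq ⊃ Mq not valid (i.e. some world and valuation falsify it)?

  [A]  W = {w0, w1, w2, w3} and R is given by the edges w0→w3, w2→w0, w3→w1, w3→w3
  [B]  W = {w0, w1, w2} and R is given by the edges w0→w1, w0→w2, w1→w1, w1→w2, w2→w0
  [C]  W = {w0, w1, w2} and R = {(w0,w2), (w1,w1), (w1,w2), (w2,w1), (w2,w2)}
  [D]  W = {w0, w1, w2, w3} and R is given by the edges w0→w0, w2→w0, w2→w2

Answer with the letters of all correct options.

The schema Lq ⊃ Mq is axiom D; it is valid on a frame iff R is serial.
(A) R is not serial (w1 has no R-successor), so the schema fails here.
(B) R is serial (every world has an R-successor), so the schema is valid here.
(C) R is serial (every world has an R-successor), so the schema is valid here.
(D) R is not serial (w1 has no R-successor), so the schema fails here.

A, D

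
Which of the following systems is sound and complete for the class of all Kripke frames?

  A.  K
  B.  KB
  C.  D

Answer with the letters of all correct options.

(A) K is determined by exactly this class.
(B) KB is determined by the class of symmetric frames.
(C) D is determined by the class of serial frames.

A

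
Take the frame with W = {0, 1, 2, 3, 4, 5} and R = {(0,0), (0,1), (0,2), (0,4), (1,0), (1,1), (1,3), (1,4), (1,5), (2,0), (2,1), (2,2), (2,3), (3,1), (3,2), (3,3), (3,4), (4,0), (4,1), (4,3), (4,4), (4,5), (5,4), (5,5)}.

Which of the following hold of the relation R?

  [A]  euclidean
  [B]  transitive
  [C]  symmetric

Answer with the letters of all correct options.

none

(A) not euclidean: 0 R 1 and 0 R 2 but not 1 R 2.
(B) not transitive: 0 R 1 and 1 R 3 but not 0 R 3.
(C) not symmetric: 1 R 5 but not 5 R 1.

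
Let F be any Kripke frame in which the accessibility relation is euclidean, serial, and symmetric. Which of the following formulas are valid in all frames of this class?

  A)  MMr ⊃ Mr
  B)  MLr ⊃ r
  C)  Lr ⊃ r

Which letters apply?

A, B, C

Serial, symmetric and euclidean together give transitive (from symmetry + euclidean) and then reflexive; the relation is an equivalence.
(A) MMr ⊃ Mr (the dual of axiom 4) characterises the transitive frames. Every such R is transitive — valid.
(B) MLr ⊃ r is the dual of axiom B, which corresponds to symmetry. Every such R is symmetric — valid.
(C) Lr ⊃ r (axiom T) characterises the reflexive frames. Every such R is reflexive — valid.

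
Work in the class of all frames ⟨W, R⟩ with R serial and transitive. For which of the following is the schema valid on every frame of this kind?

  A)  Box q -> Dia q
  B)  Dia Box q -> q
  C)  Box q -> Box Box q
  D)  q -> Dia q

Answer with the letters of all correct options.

(A) Box q -> Dia q is axiom D, which corresponds to seriality. Every such R is serial — valid.
(B) Dia Box q -> q is the dual of axiom B, which corresponds to symmetry. Such an R need not be symmetric — not valid.
(C) Box q -> Box Box q is axiom 4, which corresponds to transitivity. Every such R is transitive — valid.
(D) the dual of axiom T: valid iff R is reflexive. Such an R need not be reflexive — not valid.

A, C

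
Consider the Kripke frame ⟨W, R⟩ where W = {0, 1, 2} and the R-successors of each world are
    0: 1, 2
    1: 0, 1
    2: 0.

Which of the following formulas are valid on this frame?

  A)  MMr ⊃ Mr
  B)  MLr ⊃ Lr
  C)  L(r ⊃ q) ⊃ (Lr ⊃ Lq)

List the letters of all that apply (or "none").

C

R is not transitive: 0 R 1 and 1 R 0 but not 0 R 0.
R is not euclidean: 0 R 1 and 0 R 2 but not 1 R 2.
(A) MMr ⊃ Mr is the dual of axiom 4, which corresponds to transitivity. R is not transitive — not valid.
(B) MLr ⊃ Lr (the dual of axiom 5) characterises the euclidean frames. R is not euclidean — not valid.
(C) this is just K, valid on every normal frame.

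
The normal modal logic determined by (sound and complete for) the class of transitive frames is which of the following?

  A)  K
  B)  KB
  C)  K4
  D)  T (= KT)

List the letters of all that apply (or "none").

C

(A) K is determined by the class of arbitrary frames.
(B) KB is determined by the class of symmetric frames.
(C) K4 is determined by exactly this class.
(D) T (= KT) is determined by the class of reflexive frames.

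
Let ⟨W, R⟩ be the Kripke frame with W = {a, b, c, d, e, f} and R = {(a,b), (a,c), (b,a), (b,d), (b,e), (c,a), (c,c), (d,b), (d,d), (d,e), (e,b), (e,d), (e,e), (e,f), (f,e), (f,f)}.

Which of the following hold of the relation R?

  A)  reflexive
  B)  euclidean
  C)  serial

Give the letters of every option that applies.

C

(A) not reflexive: not a R a.
(B) not euclidean: a R b and a R c but not b R c.
(C) serial: every world has an R-successor.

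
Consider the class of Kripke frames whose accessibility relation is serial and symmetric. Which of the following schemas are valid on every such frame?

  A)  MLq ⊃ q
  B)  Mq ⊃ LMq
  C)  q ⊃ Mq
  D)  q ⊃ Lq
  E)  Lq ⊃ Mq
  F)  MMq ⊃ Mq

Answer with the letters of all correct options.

A, E

(A) the dual of axiom B: valid iff R is symmetric. Every such R is symmetric — valid.
(B) Mq ⊃ LMq is axiom 5, which corresponds to the euclidean property. Such an R need not be euclidean — not valid.
(C) q ⊃ Mq is the dual of axiom T, which corresponds to reflexivity. Such an R need not be reflexive — not valid.
(D) q ⊃ Lq (equivalent to ◇p→p) corresponds to R being a subset of the identity. Such an R need not be a subset of the identity, so not valid.
(E) axiom D: valid iff R is serial. Every such R is serial — valid.
(F) MMq ⊃ Mq is the dual of axiom 4, which corresponds to transitivity. Such an R need not be transitive — not valid.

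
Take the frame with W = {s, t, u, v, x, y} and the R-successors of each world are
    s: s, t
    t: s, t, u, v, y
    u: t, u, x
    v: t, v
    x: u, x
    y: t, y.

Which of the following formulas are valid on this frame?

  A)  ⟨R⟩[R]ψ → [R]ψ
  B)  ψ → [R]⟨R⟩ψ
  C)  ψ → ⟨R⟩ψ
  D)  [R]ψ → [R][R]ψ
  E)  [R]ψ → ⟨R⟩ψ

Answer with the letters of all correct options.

B, C, E

R is reflexive: each world relates to itself.
R is symmetric: every R-edge is matched by its reverse.
R is not transitive: s R t and t R u but not s R u.
R is not euclidean: t R s and t R u but not s R u.
R is serial: every world has an R-successor.
(A) ⟨R⟩[R]ψ → [R]ψ is the dual of axiom 5; it is valid on a frame exactly when R is euclidean. R is not euclidean, so not valid.
(B) axiom B: valid iff R is symmetric. R is symmetric — valid.
(C) ψ → ⟨R⟩ψ is the dual of axiom T; it is valid on a frame exactly when R is reflexive. R is reflexive, so valid.
(D) [R]ψ → [R][R]ψ is axiom 4; it is valid on a frame exactly when R is transitive. R is not transitive, so not valid.
(E) [R]ψ → ⟨R⟩ψ is axiom D, which corresponds to seriality. R is serial — valid.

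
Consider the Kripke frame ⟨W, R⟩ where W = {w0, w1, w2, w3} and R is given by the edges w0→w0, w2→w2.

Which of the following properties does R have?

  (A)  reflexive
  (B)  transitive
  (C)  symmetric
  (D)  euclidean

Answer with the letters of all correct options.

(A) not reflexive: not w1 R w1.
(B) transitive: R is closed under composition.
(C) symmetric: every R-edge is matched by its reverse.
(D) euclidean: any two R-successors of the same world are R-related.

B, C, D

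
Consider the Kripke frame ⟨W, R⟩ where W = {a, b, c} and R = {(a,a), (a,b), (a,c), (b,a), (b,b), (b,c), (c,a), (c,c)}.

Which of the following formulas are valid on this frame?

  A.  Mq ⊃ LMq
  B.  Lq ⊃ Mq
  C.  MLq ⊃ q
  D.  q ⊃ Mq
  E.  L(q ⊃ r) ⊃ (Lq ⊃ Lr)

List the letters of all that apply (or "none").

R is reflexive: each world relates to itself.
R is not symmetric: b R c but not c R b.
R is not euclidean: a R c and a R b but not c R b.
R is serial: every world has an R-successor.
(A) Mq ⊃ LMq is axiom 5, which corresponds to the euclidean property. R is not euclidean — not valid.
(B) axiom D: valid iff R is serial. R is serial — valid.
(C) MLq ⊃ q is the dual of axiom B; it is valid on a frame exactly when R is symmetric. R is not symmetric, so not valid.
(D) q ⊃ Mq (the dual of axiom T) characterises the reflexive frames. R is reflexive — valid.
(E) L(q ⊃ r) ⊃ (Lq ⊃ Lr) is the K axiom; it holds on all frames — valid.

B, D, E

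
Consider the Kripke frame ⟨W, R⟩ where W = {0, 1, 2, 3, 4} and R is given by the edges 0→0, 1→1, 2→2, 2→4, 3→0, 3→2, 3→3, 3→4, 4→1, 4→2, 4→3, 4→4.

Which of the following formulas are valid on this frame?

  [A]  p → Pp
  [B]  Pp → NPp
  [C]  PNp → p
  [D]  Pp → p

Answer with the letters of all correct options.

R is reflexive: each world relates to itself.
R is not symmetric: 3 R 0 but not 0 R 3.
R is not euclidean: 3 R 0 and 3 R 2 but not 0 R 2.
R is not a subset of the identity: 2 R 4 with 2 ≠ 4.
(A) the dual of axiom T: valid iff R is reflexive. R is reflexive — valid.
(B) Pp → NPp is axiom 5, which corresponds to the euclidean property. R is not euclidean — not valid.
(C) PNp → p is the dual of axiom B; it is valid on a frame exactly when R is symmetric. R is not symmetric, so not valid.
(D) Pp → p is the converse of T; it holds exactly when R ⊆ identity. Here R ⊄ identity — not valid.

A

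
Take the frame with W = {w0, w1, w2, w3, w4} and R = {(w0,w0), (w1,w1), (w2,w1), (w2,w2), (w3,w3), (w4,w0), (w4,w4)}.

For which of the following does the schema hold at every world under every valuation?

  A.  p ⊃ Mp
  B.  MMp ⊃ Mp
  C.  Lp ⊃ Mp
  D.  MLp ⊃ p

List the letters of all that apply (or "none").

R is reflexive: each world relates to itself.
R is not symmetric: w2 R w1 but not w1 R w2.
R is transitive: R is closed under composition.
R is serial: every world has an R-successor.
(A) p ⊃ Mp is the dual of axiom T; it is valid on a frame exactly when R is reflexive. R is reflexive, so valid.
(B) MMp ⊃ Mp is the dual of axiom 4, which corresponds to transitivity. R is transitive — valid.
(C) Lp ⊃ Mp is axiom D; it is valid on a frame exactly when R is serial. R is serial, so valid.
(D) the dual of axiom B: valid iff R is symmetric. R is not symmetric — not valid.

A, B, C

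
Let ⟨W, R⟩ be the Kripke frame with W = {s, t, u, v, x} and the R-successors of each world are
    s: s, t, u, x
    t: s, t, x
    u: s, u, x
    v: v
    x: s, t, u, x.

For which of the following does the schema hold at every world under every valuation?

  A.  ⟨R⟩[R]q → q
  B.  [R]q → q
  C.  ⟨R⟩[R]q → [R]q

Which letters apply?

A, B

R is reflexive: each world relates to itself.
R is symmetric: every R-edge is matched by its reverse.
R is not euclidean: s R t and s R u but not t R u.
(A) ⟨R⟩[R]q → q is the dual of axiom B; it is valid on a frame exactly when R is symmetric. R is symmetric, so valid.
(B) axiom T: valid iff R is reflexive. R is reflexive — valid.
(C) ⟨R⟩[R]q → [R]q (the dual of axiom 5) characterises the euclidean frames. R is not euclidean — not valid.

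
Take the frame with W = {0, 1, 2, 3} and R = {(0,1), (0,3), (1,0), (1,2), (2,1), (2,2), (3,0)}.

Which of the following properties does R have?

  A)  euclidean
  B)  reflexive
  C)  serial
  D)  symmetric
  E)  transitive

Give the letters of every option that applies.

C, D

(A) not euclidean: 0 R 1 and 0 R 3 but not 1 R 3.
(B) not reflexive: not 0 R 0.
(C) serial: every world has an R-successor.
(D) symmetric: every R-edge is matched by its reverse.
(E) not transitive: 0 R 1 and 1 R 0 but not 0 R 0.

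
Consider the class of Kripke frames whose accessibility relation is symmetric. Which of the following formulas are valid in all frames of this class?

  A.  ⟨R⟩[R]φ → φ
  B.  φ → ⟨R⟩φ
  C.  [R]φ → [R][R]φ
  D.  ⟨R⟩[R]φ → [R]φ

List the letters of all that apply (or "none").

(A) ⟨R⟩[R]φ → φ (the dual of axiom B) characterises the symmetric frames. Every such R is symmetric — valid.
(B) φ → ⟨R⟩φ is the dual of axiom T; it is valid on a frame exactly when R is reflexive. Such an R need not be reflexive, so not valid.
(C) [R]φ → [R][R]φ is axiom 4, which corresponds to transitivity. Such an R need not be transitive — not valid.
(D) ⟨R⟩[R]φ → [R]φ (the dual of axiom 5) characterises the euclidean frames. Such an R need not be euclidean — not valid.

A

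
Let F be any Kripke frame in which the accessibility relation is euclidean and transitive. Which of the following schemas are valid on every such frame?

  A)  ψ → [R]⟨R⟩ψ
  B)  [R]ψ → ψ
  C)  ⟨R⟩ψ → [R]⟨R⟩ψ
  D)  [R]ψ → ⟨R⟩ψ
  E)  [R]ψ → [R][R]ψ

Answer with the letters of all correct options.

(A) ψ → [R]⟨R⟩ψ is axiom B; it is valid on a frame exactly when R is symmetric. Such an R need not be symmetric, so not valid.
(B) axiom T: valid iff R is reflexive. Such an R need not be reflexive — not valid.
(C) axiom 5: valid iff R is euclidean. Every such R is euclidean — valid.
(D) axiom D: valid iff R is serial. Such an R need not be serial — not valid.
(E) [R]ψ → [R][R]ψ is axiom 4, which corresponds to transitivity. Every such R is transitive — valid.

C, E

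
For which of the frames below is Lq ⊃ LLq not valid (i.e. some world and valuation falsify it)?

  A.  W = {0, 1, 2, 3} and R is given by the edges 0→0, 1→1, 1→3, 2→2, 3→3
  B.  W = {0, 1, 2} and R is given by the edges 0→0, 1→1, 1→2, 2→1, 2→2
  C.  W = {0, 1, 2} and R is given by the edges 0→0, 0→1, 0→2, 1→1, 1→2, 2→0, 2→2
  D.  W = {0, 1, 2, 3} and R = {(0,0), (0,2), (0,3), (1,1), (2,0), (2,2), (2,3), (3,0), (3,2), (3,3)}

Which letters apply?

The schema Lq ⊃ LLq is axiom 4; it is valid on a frame iff R is transitive.
(A) R is transitive (R is closed under composition), so the schema is valid here.
(B) R is transitive (R is closed under composition), so the schema is valid here.
(C) R is not transitive (1 R 2 and 2 R 0 but not 1 R 0), so the schema fails here.
(D) R is transitive (R is closed under composition), so the schema is valid here.

C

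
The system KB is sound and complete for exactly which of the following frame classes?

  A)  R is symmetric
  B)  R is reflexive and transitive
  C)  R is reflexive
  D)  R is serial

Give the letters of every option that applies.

A

(A) KB is sound and complete for exactly this class.
(B) this class determines S4, not KB.
(C) this class determines T (= KT), not KB.
(D) this class determines D, not KB.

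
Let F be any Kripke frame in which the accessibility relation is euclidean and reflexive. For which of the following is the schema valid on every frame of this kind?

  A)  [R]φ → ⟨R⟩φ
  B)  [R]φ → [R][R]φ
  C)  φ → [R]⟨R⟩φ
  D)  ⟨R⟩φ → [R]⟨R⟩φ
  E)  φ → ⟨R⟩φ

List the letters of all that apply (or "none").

A, B, C, D, E

A reflexive euclidean relation is also symmetric (from wRw and wRv the euclidean condition gives vRw) and hence transitive; it is an equivalence relation.
(A) axiom D: valid iff R is serial. Every such R is serial — valid.
(B) [R]φ → [R][R]φ is axiom 4; it is valid on a frame exactly when R is transitive. Every such R is transitive, so valid.
(C) φ → [R]⟨R⟩φ (axiom B) characterises the symmetric frames. Every such R is symmetric — valid.
(D) ⟨R⟩φ → [R]⟨R⟩φ (axiom 5) characterises the euclidean frames. Every such R is euclidean — valid.
(E) φ → ⟨R⟩φ is the dual of axiom T; it is valid on a frame exactly when R is reflexive. Every such R is reflexive, so valid.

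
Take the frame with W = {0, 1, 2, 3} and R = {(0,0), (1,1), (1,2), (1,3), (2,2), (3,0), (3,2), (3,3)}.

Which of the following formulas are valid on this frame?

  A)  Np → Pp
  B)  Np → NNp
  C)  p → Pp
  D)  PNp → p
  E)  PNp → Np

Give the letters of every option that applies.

R is reflexive: each world relates to itself.
R is not symmetric: 1 R 2 but not 2 R 1.
R is not transitive: 1 R 3 and 3 R 0 but not 1 R 0.
R is not euclidean: 1 R 2 and 1 R 1 but not 2 R 1.
R is serial: every world has an R-successor.
(A) Np → Pp (axiom D) characterises the serial frames. R is serial — valid.
(B) Np → NNp (axiom 4) characterises the transitive frames. R is not transitive — not valid.
(C) p → Pp (the dual of axiom T) characterises the reflexive frames. R is reflexive — valid.
(D) PNp → p is the dual of axiom B, which corresponds to symmetry. R is not symmetric — not valid.
(E) the dual of axiom 5: valid iff R is euclidean. R is not euclidean — not valid.

A, C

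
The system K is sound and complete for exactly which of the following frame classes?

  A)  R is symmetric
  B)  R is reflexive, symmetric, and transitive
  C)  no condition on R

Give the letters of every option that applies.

(A) this class determines KB, not K.
(B) this class determines S5, not K.
(C) K is sound and complete for exactly this class.

C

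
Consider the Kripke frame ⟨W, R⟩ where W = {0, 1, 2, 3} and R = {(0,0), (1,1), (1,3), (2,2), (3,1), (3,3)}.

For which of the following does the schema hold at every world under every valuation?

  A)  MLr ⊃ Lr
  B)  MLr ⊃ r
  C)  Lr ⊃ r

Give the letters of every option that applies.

R is reflexive: each world relates to itself.
R is symmetric: every R-edge is matched by its reverse.
R is euclidean: any two R-successors of the same world are R-related.
(A) the dual of axiom 5: valid iff R is euclidean. R is euclidean — valid.
(B) MLr ⊃ r is the dual of axiom B; it is valid on a frame exactly when R is symmetric. R is symmetric, so valid.
(C) Lr ⊃ r is axiom T, which corresponds to reflexivity. R is reflexive — valid.

A, B, C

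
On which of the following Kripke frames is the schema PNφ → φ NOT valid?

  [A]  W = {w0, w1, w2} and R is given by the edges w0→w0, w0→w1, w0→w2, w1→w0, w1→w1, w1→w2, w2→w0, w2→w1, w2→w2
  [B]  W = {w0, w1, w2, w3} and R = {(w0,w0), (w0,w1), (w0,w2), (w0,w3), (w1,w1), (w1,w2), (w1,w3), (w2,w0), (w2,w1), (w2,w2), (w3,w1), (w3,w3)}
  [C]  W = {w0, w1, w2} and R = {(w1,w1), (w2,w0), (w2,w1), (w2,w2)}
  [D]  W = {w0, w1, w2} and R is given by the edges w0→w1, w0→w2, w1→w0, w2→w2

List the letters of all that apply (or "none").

The schema PNφ → φ is the dual of axiom B; it is valid on a frame iff R is symmetric.
(A) R is symmetric (every R-edge is matched by its reverse), so the schema is valid here.
(B) R is not symmetric (w0 R w1 but not w1 R w0), so the schema fails here.
(C) R is not symmetric (w2 R w0 but not w0 R w2), so the schema fails here.
(D) R is not symmetric (w0 R w2 but not w2 R w0), so the schema fails here.

B, C, D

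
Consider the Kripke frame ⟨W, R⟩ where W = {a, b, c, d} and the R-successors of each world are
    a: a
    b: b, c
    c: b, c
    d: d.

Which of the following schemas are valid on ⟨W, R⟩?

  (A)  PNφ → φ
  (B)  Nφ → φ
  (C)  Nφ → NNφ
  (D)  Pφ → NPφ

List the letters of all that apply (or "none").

R is reflexive: each world relates to itself.
R is symmetric: every R-edge is matched by its reverse.
R is transitive: R is closed under composition.
R is euclidean: any two R-successors of the same world are R-related.
(A) PNφ → φ (the dual of axiom B) characterises the symmetric frames. R is symmetric — valid.
(B) Nφ → φ (axiom T) characterises the reflexive frames. R is reflexive — valid.
(C) Nφ → NNφ is axiom 4, which corresponds to transitivity. R is transitive — valid.
(D) Pφ → NPφ is axiom 5, which corresponds to the euclidean property. R is euclidean — valid.

A, B, C, D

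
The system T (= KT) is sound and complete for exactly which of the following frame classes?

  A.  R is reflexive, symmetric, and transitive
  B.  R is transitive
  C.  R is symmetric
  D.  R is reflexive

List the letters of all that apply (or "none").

(A) this class determines S5, not T (= KT).
(B) this class determines K4, not T (= KT).
(C) this class determines KB, not T (= KT).
(D) T (= KT) is sound and complete for exactly this class.

D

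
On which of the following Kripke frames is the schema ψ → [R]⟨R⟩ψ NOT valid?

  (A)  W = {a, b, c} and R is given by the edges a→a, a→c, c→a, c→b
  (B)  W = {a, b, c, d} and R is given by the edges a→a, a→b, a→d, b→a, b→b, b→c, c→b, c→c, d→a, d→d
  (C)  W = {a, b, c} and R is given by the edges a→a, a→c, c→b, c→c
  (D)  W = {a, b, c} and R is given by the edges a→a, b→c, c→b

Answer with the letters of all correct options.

The schema ψ → [R]⟨R⟩ψ is axiom B; it is valid on a frame iff R is symmetric.
(A) R is not symmetric (c R b but not b R c), so the schema fails here.
(B) R is symmetric (every R-edge is matched by its reverse), so the schema is valid here.
(C) R is not symmetric (a R c but not c R a), so the schema fails here.
(D) R is symmetric (every R-edge is matched by its reverse), so the schema is valid here.

A, C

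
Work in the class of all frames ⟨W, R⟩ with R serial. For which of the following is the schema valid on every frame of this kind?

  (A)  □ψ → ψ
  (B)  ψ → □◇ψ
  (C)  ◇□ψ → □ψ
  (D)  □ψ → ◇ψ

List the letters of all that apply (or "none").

(A) axiom T: valid iff R is reflexive. Such an R need not be reflexive — not valid.
(B) ψ → □◇ψ is axiom B, which corresponds to symmetry. Such an R need not be symmetric — not valid.
(C) the dual of axiom 5: valid iff R is euclidean. Such an R need not be euclidean — not valid.
(D) axiom D: valid iff R is serial. Every such R is serial — valid.

D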